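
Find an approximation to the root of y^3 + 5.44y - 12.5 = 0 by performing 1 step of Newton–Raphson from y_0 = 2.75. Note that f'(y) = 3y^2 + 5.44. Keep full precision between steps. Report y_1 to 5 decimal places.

1.92316

y_0 = 2.750000: f = 23.256875, f' = 28.127500 → y_1 = 2.750000 - (23.256875)/(28.127500) = 1.923162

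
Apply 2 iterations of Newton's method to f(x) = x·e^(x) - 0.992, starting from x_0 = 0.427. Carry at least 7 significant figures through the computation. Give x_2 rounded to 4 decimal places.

0.5645

f'(x) = (x + 1)·e^(x)
x_0 = 0.427000: f = -0.337557, f' = 2.187095 → x_1 = 0.427000 - (-0.337557)/(2.187095) = 0.581340
x_1 = 0.581340: f = 0.047689, f' = 2.828123 → x_2 = 0.581340 - (0.047689)/(2.828123) = 0.564478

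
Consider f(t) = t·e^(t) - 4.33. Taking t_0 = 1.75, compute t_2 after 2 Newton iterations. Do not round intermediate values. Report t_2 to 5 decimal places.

f'(t) = (t + 1)·e^(t)
t_0 = 1.750000: f = 5.740555, f' = 15.825157 → t_1 = 1.750000 - (5.740555)/(15.825157) = 1.387251
t_1 = 1.387251: f = 1.224318, f' = 9.558148 → t_2 = 1.387251 - (1.224318)/(9.558148) = 1.259160

1.25916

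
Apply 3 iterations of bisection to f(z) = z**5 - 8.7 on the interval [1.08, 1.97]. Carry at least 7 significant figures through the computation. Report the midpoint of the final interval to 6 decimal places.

f(1.080000) = -7.230672, f(1.970000) = 20.970928 (opposite signs)
step 1: m = 1.525000, f(m) = -0.451989 < 0 → root in [1.525000, 1.970000]
step 2: m = 1.747500, f(m) = 7.596184 > 0 → root in [1.525000, 1.747500]
step 3: m = 1.636250, f(m) = 3.028657 > 0 → root in [1.525000, 1.636250]
Midpoint of [1.525000, 1.636250] = 1.580625

1.580625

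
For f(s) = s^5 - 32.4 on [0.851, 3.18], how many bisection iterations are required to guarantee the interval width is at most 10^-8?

28

Initial width b − a = 3.18 − 0.851 = 2.329000.
After n steps the width is (b−a)/2^n; need (b−a)/2^n ≤ 10^-8.
So n ≥ log₂(2.329000/10^-8) = log₂(232900000.0000) ≈ 27.7951.
Hence n = 28.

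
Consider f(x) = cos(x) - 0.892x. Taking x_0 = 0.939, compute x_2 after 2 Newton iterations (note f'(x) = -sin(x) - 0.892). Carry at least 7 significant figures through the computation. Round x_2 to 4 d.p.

x_0 = 0.939000: f = -0.246993, f' = -1.698968 → x_1 = 0.939000 - (-0.246993)/(-1.698968) = 0.793622
x_1 = 0.793622: f = -0.006643, f' = -1.604898 → x_2 = 0.793622 - (-0.006643)/(-1.604898) = 0.789483

0.7895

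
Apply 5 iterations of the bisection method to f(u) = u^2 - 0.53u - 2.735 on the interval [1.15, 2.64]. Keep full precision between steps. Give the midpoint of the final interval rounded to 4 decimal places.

1.9183

f(1.150000) = -2.022000, f(2.640000) = 2.835400 (opposite signs)
step 1: m = 1.895000, f(m) = -0.148325 < 0 → root in [1.895000, 2.640000]
step 2: m = 2.267500, f(m) = 1.204781 > 0 → root in [1.895000, 2.267500]
step 3: m = 2.081250, f(m) = 0.493539 > 0 → root in [1.895000, 2.081250]
step 4: m = 1.988125, f(m) = 0.163935 > 0 → root in [1.895000, 1.988125]
step 5: m = 1.941562, f(m) = 0.005637 > 0 → root in [1.895000, 1.941562]
Midpoint of [1.895000, 1.941562] = 1.918281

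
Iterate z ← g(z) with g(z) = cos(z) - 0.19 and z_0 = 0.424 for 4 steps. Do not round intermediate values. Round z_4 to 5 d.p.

0.60195

z_1 = g(0.424000) = 0.721451
z_2 = g(0.721451) = 0.560848
z_3 = g(0.560848) = 0.656804
z_4 = g(0.656804) = 0.601948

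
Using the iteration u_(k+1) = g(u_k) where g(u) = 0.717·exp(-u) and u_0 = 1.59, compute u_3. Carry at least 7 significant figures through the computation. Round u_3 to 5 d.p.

u_1 = g(1.590000) = 0.146215
u_2 = g(0.146215) = 0.619468
u_3 = g(0.619468) = 0.385911

0.38591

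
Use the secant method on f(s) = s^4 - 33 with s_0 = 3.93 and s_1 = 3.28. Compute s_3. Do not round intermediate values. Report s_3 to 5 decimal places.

f(s_0) = 205.544936, f(s_1) = 82.743171
s_2 = 3.280000 - (82.743171)·(3.280000 - 3.930000)/(82.743171 - (205.544936)) = 2.842033; f(s_2) = 32.240422
s_3 = 2.842033 - (32.240422)·(2.842033 - 3.280000)/(32.240422 - (82.743171)) = 2.562440; f(s_3) = 10.113672

2.56244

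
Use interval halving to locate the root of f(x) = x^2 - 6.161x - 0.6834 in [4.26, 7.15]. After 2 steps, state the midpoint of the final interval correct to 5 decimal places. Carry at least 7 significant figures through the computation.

6.06625

f(4.260000) = -8.781660, f(7.150000) = 6.387950 (opposite signs)
step 1: m = 5.705000, f(m) = -3.284880 < 0 → root in [5.705000, 7.150000]
step 2: m = 6.427500, f(m) = 1.029529 > 0 → root in [5.705000, 6.427500]
Midpoint of [5.705000, 6.427500] = 6.066250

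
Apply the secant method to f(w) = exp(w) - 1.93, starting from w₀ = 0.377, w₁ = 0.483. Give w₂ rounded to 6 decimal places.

0.683959

f(w_0) = -0.472096, f(w_1) = -0.309070
w_2 = 0.483000 - (-0.309070)·(0.483000 - 0.377000)/(-0.309070 - (-0.472096)) = 0.683959; f(w_2) = 0.051707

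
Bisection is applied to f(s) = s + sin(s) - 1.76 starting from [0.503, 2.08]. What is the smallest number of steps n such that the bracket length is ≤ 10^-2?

8

Initial width b − a = 2.08 − 0.503 = 1.577000.
After n steps the width is (b−a)/2^n; need (b−a)/2^n ≤ 10^-2.
So n ≥ log₂(1.577000/10^-2) = log₂(157.7000) ≈ 7.3010.
Hence n = 8.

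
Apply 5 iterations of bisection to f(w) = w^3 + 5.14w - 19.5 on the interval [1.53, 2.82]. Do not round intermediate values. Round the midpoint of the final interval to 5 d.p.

2.07422

f(1.530000) = -8.054223, f(2.820000) = 17.420568 (opposite signs)
step 1: m = 2.175000, f(m) = 1.968609 > 0 → root in [1.530000, 2.175000]
step 2: m = 1.852500, f(m) = -3.620822 < 0 → root in [1.852500, 2.175000]
step 3: m = 2.013750, f(m) = -0.983188 < 0 → root in [2.013750, 2.175000]
step 4: m = 2.094375, f(m) = 0.451868 > 0 → root in [2.013750, 2.094375]
step 5: m = 2.054062, f(m) = -0.275674 < 0 → root in [2.054062, 2.094375]
Midpoint of [2.054062, 2.094375] = 2.074219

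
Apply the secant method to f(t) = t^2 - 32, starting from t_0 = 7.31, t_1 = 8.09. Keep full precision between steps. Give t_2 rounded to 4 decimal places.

f(t_0) = 21.436100, f(t_1) = 33.448100
t_2 = 8.090000 - (33.448100)·(8.090000 - 7.310000)/(33.448100 - (21.436100)) = 5.918045; f(t_2) = 3.023262

5.9180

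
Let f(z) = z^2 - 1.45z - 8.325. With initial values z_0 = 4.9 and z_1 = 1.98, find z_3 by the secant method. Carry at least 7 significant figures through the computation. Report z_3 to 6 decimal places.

f(z_0) = 8.580000, f(z_1) = -7.275600
z_2 = 1.980000 - (-7.275600)·(1.980000 - 4.900000)/(-7.275600 - (8.580000)) = 3.319890; f(z_2) = -2.117173
z_3 = 3.319890 - (-2.117173)·(3.319890 - 1.980000)/(-2.117173 - (-7.275600)) = 3.869820; f(z_3) = 1.039271

3.869820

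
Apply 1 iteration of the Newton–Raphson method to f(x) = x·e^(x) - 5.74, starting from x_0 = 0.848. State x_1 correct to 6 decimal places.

Newton update: x ← x − f(x)/f'(x).
f'(x) = (x + 1)·e^(x)
x_0 = 0.848000: f = -3.759944, f' = 4.315029 → x_1 = 0.848000 - (-3.759944)/(4.315029) = 1.719360

1.719360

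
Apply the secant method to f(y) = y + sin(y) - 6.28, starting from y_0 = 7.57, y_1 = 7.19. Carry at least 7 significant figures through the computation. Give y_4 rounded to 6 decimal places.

6.281523

Secant update: y_(k+1) = y_k − f(y_k)·(y_k − y_(k-1))/(f(y_k) − f(y_(k-1))).
f(y_0) = 2.249947, f(y_1) = 1.697545
y_2 = 7.190000 - (1.697545)·(7.190000 - 7.570000)/(1.697545 - (2.249947)) = 6.022252; f(y_2) = -0.515730
y_3 = 6.022252 - (-0.515730)·(6.022252 - 7.190000)/(-0.515730 - (1.697545)) = 6.294357; f(y_3) = 0.025528
y_4 = 6.294357 - (0.025528)·(6.294357 - 6.022252)/(0.025528 - (-0.515730)) = 6.281523; f(y_4) = -0.000139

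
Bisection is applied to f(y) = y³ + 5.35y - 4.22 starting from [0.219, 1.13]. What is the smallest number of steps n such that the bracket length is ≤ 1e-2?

7

Initial width b − a = 1.13 − 0.219 = 0.911000.
After n steps the width is (b−a)/2^n; need (b−a)/2^n ≤ 1e-2.
So n ≥ log₂(0.911000/1e-2) = log₂(91.1000) ≈ 6.5094.
Hence n = 7.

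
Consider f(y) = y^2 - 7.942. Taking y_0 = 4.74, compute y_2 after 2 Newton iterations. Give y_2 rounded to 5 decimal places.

f'(y) = 2y
y_0 = 4.740000: f = 14.525600, f' = 9.480000 → y_1 = 4.740000 - (14.525600)/(9.480000) = 3.207764
y_1 = 3.207764: f = 2.347748, f' = 6.415527 → y_2 = 3.207764 - (2.347748)/(6.415527) = 2.841816

2.84182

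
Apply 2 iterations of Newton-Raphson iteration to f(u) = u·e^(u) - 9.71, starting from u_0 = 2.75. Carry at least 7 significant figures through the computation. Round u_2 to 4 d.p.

1.8406

f'(u) = (u + 1)·e^(u)
u_0 = 2.750000: f = 33.307238, f' = 58.659870 → u_1 = 2.750000 - (33.307238)/(58.659870) = 2.182197
u_1 = 2.182197: f = 9.636847, f' = 28.212612 → u_2 = 2.182197 - (9.636847)/(28.212612) = 1.840618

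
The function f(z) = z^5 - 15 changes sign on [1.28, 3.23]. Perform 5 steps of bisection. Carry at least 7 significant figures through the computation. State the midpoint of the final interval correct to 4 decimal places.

1.7370

f(1.280000) = -11.564026, f(3.230000) = 336.570650 (opposite signs)
step 1: m = 2.255000, f(m) = 43.308616 > 0 → root in [1.280000, 2.255000]
step 2: m = 1.767500, f(m) = 2.250318 > 0 → root in [1.280000, 1.767500]
step 3: m = 1.523750, f(m) = -6.785737 < 0 → root in [1.523750, 1.767500]
step 4: m = 1.645625, f(m) = -2.931470 < 0 → root in [1.645625, 1.767500]
step 5: m = 1.706562, f(m) = -0.525253 < 0 → root in [1.706562, 1.767500]
Midpoint of [1.706562, 1.767500] = 1.737031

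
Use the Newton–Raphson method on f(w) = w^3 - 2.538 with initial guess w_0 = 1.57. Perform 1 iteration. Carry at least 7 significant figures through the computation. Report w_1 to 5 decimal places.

Newton update: w ← w − f(w)/f'(w).
f'(w) = 3w^2
w_0 = 1.570000: f = 1.331893, f' = 7.394700 → w_1 = 1.570000 - (1.331893)/(7.394700) = 1.389885

1.38989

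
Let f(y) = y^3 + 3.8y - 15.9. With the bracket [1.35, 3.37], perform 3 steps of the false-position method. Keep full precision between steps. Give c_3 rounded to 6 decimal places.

1.974530

f(1.350000) = -8.309625, f(3.370000) = 35.178753
step 1: c = 1.735975, f(c) = -4.071740 < 0 → new bracket [1.735975, 3.370000]
step 2: c = 1.905485, f(c) = -1.740588 < 0 → new bracket [1.905485, 3.370000]
step 3: c = 1.974530, f(c) = -0.698546 < 0 → new bracket [1.974530, 3.370000]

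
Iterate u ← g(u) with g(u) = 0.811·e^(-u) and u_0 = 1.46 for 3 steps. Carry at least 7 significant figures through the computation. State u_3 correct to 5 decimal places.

u_1 = g(1.460000) = 0.188344
u_2 = g(0.188344) = 0.671776
u_3 = g(0.671776) = 0.414259

0.41426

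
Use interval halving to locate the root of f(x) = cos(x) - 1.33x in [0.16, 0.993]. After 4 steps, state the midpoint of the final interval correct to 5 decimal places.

0.60253

f(0.160000) = 0.774427, f(0.993000) = -0.774511 (opposite signs)
step 1: m = 0.576500, f(m) = 0.071631 > 0 → root in [0.576500, 0.993000]
step 2: m = 0.784750, f(m) = -0.336153 < 0 → root in [0.576500, 0.784750]
step 3: m = 0.680625, f(m) = -0.128052 < 0 → root in [0.576500, 0.680625]
step 4: m = 0.628563, f(m) = -0.027115 < 0 → root in [0.576500, 0.628563]
Midpoint of [0.576500, 0.628563] = 0.602531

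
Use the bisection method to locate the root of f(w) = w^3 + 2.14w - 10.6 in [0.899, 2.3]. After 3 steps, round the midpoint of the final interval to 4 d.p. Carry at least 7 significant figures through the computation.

1.8622

f(0.899000) = -7.949567, f(2.300000) = 6.489000 (opposite signs)
step 1: m = 1.599500, f(m) = -3.084909 < 0 → root in [1.599500, 2.300000]
step 2: m = 1.949750, f(m) = 0.984488 > 0 → root in [1.599500, 1.949750]
step 3: m = 1.774625, f(m) = -1.213487 < 0 → root in [1.774625, 1.949750]
Midpoint of [1.774625, 1.949750] = 1.862187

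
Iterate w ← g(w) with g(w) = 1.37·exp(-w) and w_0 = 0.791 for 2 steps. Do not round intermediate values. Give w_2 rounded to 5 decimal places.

0.73614

w_1 = g(0.791000) = 0.621146
w_2 = g(0.621146) = 0.736140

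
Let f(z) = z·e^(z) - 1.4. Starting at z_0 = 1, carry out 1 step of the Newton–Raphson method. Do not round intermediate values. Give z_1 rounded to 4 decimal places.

f'(z) = (z + 1)·e^(z)
z_0 = 1.000000: f = 1.318282, f' = 5.436564 → z_1 = 1.000000 - (1.318282)/(5.436564) = 0.757516

0.7575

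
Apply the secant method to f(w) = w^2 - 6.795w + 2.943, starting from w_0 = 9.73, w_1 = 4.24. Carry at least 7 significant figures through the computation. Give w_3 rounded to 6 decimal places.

7.073432

Secant update: w_(k+1) = w_k − f(w_k)·(w_k − w_(k-1))/(f(w_k) − f(w_(k-1))).
f(w_0) = 31.500550, f(w_1) = -7.890200
w_2 = 4.240000 - (-7.890200)·(4.240000 - 9.730000)/(-7.890200 - (31.500550)) = 5.339679; f(w_2) = -4.827945
w_3 = 5.339679 - (-4.827945)·(5.339679 - 4.240000)/(-4.827945 - (-7.890200)) = 7.073432; f(w_3) = 4.912470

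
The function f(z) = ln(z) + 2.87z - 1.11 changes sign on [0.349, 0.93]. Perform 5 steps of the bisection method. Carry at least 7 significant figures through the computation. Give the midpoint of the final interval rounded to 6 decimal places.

f(0.349000) = -1.161053, f(0.930000) = 1.486529 (opposite signs)
step 1: m = 0.639500, f(m) = 0.278296 > 0 → root in [0.349000, 0.639500]
step 2: m = 0.494250, f(m) = -0.396216 < 0 → root in [0.494250, 0.639500]
step 3: m = 0.566875, f(m) = -0.050685 < 0 → root in [0.566875, 0.639500]
step 4: m = 0.603187, f(m) = 0.115621 > 0 → root in [0.566875, 0.603187]
step 5: m = 0.585031, f(m) = 0.032950 > 0 → root in [0.566875, 0.585031]
Midpoint of [0.566875, 0.585031] = 0.575953

0.575953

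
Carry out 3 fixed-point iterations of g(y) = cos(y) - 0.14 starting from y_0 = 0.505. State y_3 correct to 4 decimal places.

0.6844

y_1 = g(0.505000) = 0.735174
y_2 = g(0.735174) = 0.601714
y_3 = g(0.601714) = 0.684367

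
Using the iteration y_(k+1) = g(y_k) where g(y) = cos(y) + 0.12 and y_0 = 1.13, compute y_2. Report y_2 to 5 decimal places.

0.97427

y_1 = g(1.130000) = 0.546660
y_2 = g(0.546660) = 0.974266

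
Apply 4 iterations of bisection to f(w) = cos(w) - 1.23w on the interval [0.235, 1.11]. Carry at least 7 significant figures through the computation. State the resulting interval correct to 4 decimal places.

f(0.235000) = 0.683464, f(1.110000) = -0.920638 (opposite signs)
step 1: m = 0.672500, f(m) = -0.044908 < 0 → root in [0.235000, 0.672500]
step 2: m = 0.453750, f(m) = 0.340697 > 0 → root in [0.453750, 0.672500]
step 3: m = 0.563125, f(m) = 0.152947 > 0 → root in [0.563125, 0.672500]
step 4: m = 0.617813, f(m) = 0.055238 > 0 → root in [0.617813, 0.672500]

[0.6178, 0.6725]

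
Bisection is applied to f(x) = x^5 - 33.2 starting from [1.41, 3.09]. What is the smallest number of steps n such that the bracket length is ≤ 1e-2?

8

Initial width b − a = 3.09 − 1.41 = 1.680000.
After n steps the width is (b−a)/2^n; need (b−a)/2^n ≤ 1e-2.
So n ≥ log₂(1.680000/1e-2) = log₂(168.0000) ≈ 7.3923.
Hence n = 8.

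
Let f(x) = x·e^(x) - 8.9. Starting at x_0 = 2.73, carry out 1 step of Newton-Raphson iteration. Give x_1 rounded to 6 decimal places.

2.153714

f'(x) = (x + 1)·e^(x)
x_0 = 2.730000: f = 32.958782, f' = 57.191669 → x_1 = 2.730000 - (32.958782)/(57.191669) = 2.153714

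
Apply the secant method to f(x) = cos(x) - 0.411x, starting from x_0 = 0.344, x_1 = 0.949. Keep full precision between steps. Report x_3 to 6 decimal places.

Secant update: x_(k+1) = x_k − f(x_k)·(x_k − x_(k-1))/(f(x_k) − f(x_(k-1))).
f(x_0) = 0.800029, f(x_1) = 0.192457
x_2 = 0.949000 - (0.192457)·(0.949000 - 0.344000)/(0.192457 - (0.800029)) = 1.140643; f(x_2) = -0.051793
x_3 = 1.140643 - (-0.051793)·(1.140643 - 0.949000)/(-0.051793 - (0.192457)) = 1.100005; f(x_3) = 0.001490

1.100005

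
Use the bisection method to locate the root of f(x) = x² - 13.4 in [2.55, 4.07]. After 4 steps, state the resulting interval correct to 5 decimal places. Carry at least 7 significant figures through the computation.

f(2.550000) = -6.897500, f(4.070000) = 3.164900 (opposite signs)
step 1: m = 3.310000, f(m) = -2.443900 < 0 → root in [3.310000, 4.070000]
step 2: m = 3.690000, f(m) = 0.216100 > 0 → root in [3.310000, 3.690000]
step 3: m = 3.500000, f(m) = -1.150000 < 0 → root in [3.500000, 3.690000]
step 4: m = 3.595000, f(m) = -0.475975 < 0 → root in [3.595000, 3.690000]

[3.59500, 3.69000]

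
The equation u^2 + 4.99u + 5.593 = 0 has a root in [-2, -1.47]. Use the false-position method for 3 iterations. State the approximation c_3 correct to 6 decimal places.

f(-2.000000) = -0.387000, f(-1.470000) = 0.418600
step 1: c = -1.745395, f(c) = -0.070117 < 0 → new bracket [-1.745395, -1.470000]
step 2: c = -1.705883, f(c) = -0.009320 < 0 → new bracket [-1.705883, -1.470000]
step 3: c = -1.700746, f(c) = -0.001185 < 0 → new bracket [-1.700746, -1.470000]

-1.700746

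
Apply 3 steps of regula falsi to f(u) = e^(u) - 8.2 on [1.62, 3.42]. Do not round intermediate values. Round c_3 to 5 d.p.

f(1.620000) = -3.146910, f(3.420000) = 22.369415
step 1: c = 1.841993, f(c) = -1.890902 < 0 → new bracket [1.841993, 3.420000]
step 2: c = 1.964986, f(c) = -1.065187 < 0 → new bracket [1.964986, 3.420000]
step 3: c = 2.031122, f(c) = -0.577368 < 0 → new bracket [2.031122, 3.420000]

2.03112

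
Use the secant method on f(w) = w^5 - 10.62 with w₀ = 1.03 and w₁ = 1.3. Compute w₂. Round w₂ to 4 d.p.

2.0303

f(w_0) = -9.460726, f(w_1) = -6.907070
w_2 = 1.300000 - (-6.907070)·(1.300000 - 1.030000)/(-6.907070 - (-9.460726)) = 2.030290; f(w_2) = 23.877703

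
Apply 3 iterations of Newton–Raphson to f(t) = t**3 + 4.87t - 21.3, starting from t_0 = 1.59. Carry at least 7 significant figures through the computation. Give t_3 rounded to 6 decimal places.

2.196821

Newton update: t ← t − f(t)/f'(t).
f'(t) = 3t**2 + 4.87
t_0 = 1.590000: f = -9.537021, f' = 12.454300 → t_1 = 1.590000 - (-9.537021)/(12.454300) = 2.355761
t_1 = 2.355761: f = 3.246117, f' = 21.518834 → t_2 = 2.355761 - (3.246117)/(21.518834) = 2.204911
t_2 = 2.204911: f = 0.157389, f' = 19.454901 → t_3 = 2.204911 - (0.157389)/(19.454901) = 2.196821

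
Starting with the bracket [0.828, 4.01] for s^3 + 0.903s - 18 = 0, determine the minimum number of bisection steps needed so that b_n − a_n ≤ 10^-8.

29

Initial width b − a = 4.01 − 0.828 = 3.182000.
After n steps the width is (b−a)/2^n; need (b−a)/2^n ≤ 10^-8.
So n ≥ log₂(3.182000/10^-8) = log₂(318200000.0000) ≈ 28.2454.
Hence n = 29.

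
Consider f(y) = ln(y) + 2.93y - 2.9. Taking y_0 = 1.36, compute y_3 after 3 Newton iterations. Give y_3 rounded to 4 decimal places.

0.9924

Newton update: y ← y − f(y)/f'(y).
f'(y) = 1/y + 2.93
y_0 = 1.360000: f = 1.392285, f' = 3.665294 → y_1 = 1.360000 - (1.392285)/(3.665294) = 0.980144
y_1 = 0.980144: f = -0.048235, f' = 3.950258 → y_2 = 0.980144 - (-0.048235)/(3.950258) = 0.992354
y_2 = 0.992354: f = -0.000077, f' = 3.937705 → y_3 = 0.992354 - (-0.000077)/(3.937705) = 0.992374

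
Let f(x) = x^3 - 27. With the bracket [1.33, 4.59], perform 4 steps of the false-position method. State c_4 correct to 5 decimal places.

f(1.330000) = -24.647363, f(4.590000) = 69.702579
step 1: c = 2.181621, f(c) = -16.616638 < 0 → new bracket [2.181621, 4.590000]
step 2: c = 2.645239, f(c) = -8.490490 < 0 → new bracket [2.645239, 4.590000]
step 3: c = 2.856409, f(c) = -3.694363 < 0 → new bracket [2.856409, 4.590000]
step 4: c = 2.943667, f(c) = -1.492604 < 0 → new bracket [2.943667, 4.590000]

2.94367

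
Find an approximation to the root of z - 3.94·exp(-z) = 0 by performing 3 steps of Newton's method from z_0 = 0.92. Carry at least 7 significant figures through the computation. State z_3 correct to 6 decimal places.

f'(z) = 1 + 3.94·exp(-z)
z_0 = 0.920000: f = -0.650165, f' = 2.570165 → z_1 = 0.920000 - (-0.650165)/(2.570165) = 1.172966
z_1 = 1.172966: f = -0.046258, f' = 2.219224 → z_2 = 1.172966 - (-0.046258)/(2.219224) = 1.193810
z_2 = 1.193810: f = -0.000263, f' = 2.194073 → z_3 = 1.193810 - (-0.000263)/(2.194073) = 1.193930

1.193930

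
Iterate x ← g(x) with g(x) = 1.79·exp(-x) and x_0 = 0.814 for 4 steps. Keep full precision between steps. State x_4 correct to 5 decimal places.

0.80719

x_1 = g(0.814000) = 0.793117
x_2 = g(0.793117) = 0.809854
x_3 = g(0.809854) = 0.796412
x_4 = g(0.796412) = 0.807190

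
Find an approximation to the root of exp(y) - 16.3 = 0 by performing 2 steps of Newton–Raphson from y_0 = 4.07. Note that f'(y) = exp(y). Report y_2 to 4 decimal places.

2.9212

Newton update: y ← y − f(y)/f'(y).
y_0 = 4.070000: f = 42.256963, f' = 58.556963 → y_1 = 4.070000 - (42.256963)/(58.556963) = 3.348361
y_1 = 3.348361: f = 12.156068, f' = 28.456068 → y_2 = 3.348361 - (12.156068)/(28.456068) = 2.921174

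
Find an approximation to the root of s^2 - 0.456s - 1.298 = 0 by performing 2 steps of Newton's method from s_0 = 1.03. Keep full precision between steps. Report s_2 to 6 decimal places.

1.392512

f'(s) = 2s - 0.456
s_0 = 1.030000: f = -0.706780, f' = 1.604000 → s_1 = 1.030000 - (-0.706780)/(1.604000) = 1.470636
s_1 = 1.470636: f = 0.194160, f' = 2.485272 → s_2 = 1.470636 - (0.194160)/(2.485272) = 1.392512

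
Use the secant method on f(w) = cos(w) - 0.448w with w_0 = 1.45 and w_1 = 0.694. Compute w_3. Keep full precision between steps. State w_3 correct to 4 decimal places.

1.0730

Secant update: w_(k+1) = w_k − f(w_k)·(w_k − w_(k-1))/(f(w_k) − f(w_(k-1))).
f(w_0) = -0.529097, f(w_1) = 0.457782
w_2 = 0.694000 - (0.457782)·(0.694000 - 1.450000)/(0.457782 - (-0.529097)) = 1.044684; f(w_2) = 0.034156
w_3 = 1.044684 - (0.034156)·(1.044684 - 0.694000)/(0.034156 - (0.457782)) = 1.072960; f(w_3) = -0.003160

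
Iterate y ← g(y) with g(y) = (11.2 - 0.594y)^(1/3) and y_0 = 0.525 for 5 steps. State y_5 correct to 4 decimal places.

2.1489

y_1 = g(0.525000) = 2.216416
y_2 = g(2.216416) = 2.146032
y_3 = g(2.146032) = 2.149054
y_4 = g(2.149054) = 2.148924
y_5 = g(2.148924) = 2.148930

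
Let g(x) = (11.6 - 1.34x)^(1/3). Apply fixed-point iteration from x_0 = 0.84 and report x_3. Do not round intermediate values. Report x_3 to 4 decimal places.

x_1 = g(0.840000) = 2.187979
x_2 = g(2.187979) = 2.054194
x_3 = g(2.054194) = 2.068259

2.0683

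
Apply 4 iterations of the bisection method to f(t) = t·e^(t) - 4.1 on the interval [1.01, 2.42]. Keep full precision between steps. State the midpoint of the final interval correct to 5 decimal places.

f(1.010000) = -1.326943, f(2.420000) = 23.114980 (opposite signs)
step 1: m = 1.715000, f(m) = 5.429699 > 0 → root in [1.010000, 1.715000]
step 2: m = 1.362500, f(m) = 1.221851 > 0 → root in [1.010000, 1.362500]
step 3: m = 1.186250, f(m) = -0.215295 < 0 → root in [1.186250, 1.362500]
step 4: m = 1.274375, f(m) = 0.457758 > 0 → root in [1.186250, 1.274375]
Midpoint of [1.186250, 1.274375] = 1.230312

1.23031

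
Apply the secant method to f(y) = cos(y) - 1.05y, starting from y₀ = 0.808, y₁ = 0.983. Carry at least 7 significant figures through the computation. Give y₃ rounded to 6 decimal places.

0.717768

f(y_0) = -0.157454, f(y_1) = -0.477621
y_2 = 0.983000 - (-0.477621)·(0.983000 - 0.808000)/(-0.477621 - (-0.157454)) = 0.721937; f(y_2) = -0.007507
y_3 = 0.721937 - (-0.007507)·(0.721937 - 0.983000)/(-0.007507 - (-0.477621)) = 0.717768; f(y_3) = -0.000381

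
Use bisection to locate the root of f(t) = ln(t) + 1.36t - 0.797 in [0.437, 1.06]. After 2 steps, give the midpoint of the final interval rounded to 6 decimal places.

0.826375

f(0.437000) = -1.030502, f(1.060000) = 0.702869 (opposite signs)
step 1: m = 0.748500, f(m) = -0.068724 < 0 → root in [0.748500, 1.060000]
step 2: m = 0.904250, f(m) = 0.332131 > 0 → root in [0.748500, 0.904250]
Midpoint of [0.748500, 0.904250] = 0.826375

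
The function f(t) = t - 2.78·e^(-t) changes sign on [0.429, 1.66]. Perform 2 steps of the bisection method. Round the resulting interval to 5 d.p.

f(0.429000) = -1.381225, f(1.660000) = 1.131414 (opposite signs)
step 1: m = 1.044500, f(m) = 0.066308 > 0 → root in [0.429000, 1.044500]
step 2: m = 0.736750, f(m) = -0.593944 < 0 → root in [0.736750, 1.044500]

[0.73675, 1.04450]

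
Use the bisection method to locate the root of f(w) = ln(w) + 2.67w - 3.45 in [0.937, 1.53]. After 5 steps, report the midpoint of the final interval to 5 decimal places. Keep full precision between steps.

1.22423

f(0.937000) = -1.013282, f(1.530000) = 1.060368 (opposite signs)
step 1: m = 1.233500, f(m) = 0.053301 > 0 → root in [0.937000, 1.233500]
step 2: m = 1.085250, f(m) = -0.470572 < 0 → root in [1.085250, 1.233500]
step 3: m = 1.159375, f(m) = -0.206588 < 0 → root in [1.159375, 1.233500]
step 4: m = 1.196438, f(m) = -0.076163 < 0 → root in [1.196438, 1.233500]
step 5: m = 1.214969, f(m) = -0.011315 < 0 → root in [1.214969, 1.233500]
Midpoint of [1.214969, 1.233500] = 1.224234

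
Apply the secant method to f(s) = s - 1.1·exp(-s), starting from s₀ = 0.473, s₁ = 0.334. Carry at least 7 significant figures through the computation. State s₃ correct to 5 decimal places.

0.60194

f(s_0) = -0.212443, f(s_1) = -0.453659
s_2 = 0.334000 - (-0.453659)·(0.334000 - 0.473000)/(-0.453659 - (-0.212443)) = 0.595420; f(s_2) = -0.011045
s_3 = 0.595420 - (-0.011045)·(0.595420 - 0.334000)/(-0.011045 - (-0.453659)) = 0.601943; f(s_3) = -0.000578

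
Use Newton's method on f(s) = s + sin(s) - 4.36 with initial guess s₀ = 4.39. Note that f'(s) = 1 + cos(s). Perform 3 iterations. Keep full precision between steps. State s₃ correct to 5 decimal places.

Newton update: s ← s − f(s)/f'(s).
s_0 = 4.390000: f = -0.918481, f' = 0.683167 → s_1 = 4.390000 - (-0.918481)/(0.683167) = 5.734447
s_1 = 5.734447: f = 0.852835, f' = 1.853183 → s_2 = 5.734447 - (0.852835)/(1.853183) = 5.274247
s_2 = 5.274247: f = 0.067980, f' = 1.532759 → s_3 = 5.274247 - (0.067980)/(1.532759) = 5.229895

5.22990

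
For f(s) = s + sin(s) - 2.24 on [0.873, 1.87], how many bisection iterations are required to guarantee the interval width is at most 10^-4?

14

Initial width b − a = 1.87 − 0.873 = 0.997000.
After n steps the width is (b−a)/2^n; need (b−a)/2^n ≤ 10^-4.
So n ≥ log₂(0.997000/10^-4) = log₂(9970.0000) ≈ 13.2834.
Hence n = 14.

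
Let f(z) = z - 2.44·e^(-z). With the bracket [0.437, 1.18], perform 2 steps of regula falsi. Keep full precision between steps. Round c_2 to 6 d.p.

0.950540

f(0.437000) = -1.139170, f(1.180000) = 0.430240
step 1: c = 0.976313, f(c) = 0.057172 > 0 → new bracket [0.437000, 0.976313]
step 2: c = 0.950540, f(c) = 0.007402 > 0 → new bracket [0.437000, 0.950540]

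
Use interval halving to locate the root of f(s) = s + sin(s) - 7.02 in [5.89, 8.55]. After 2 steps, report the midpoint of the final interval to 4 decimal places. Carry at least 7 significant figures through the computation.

f(5.890000) = -1.513133, f(8.550000) = 2.297401 (opposite signs)
step 1: m = 7.220000, f(m) = 1.005675 > 0 → root in [5.890000, 7.220000]
step 2: m = 6.555000, f(m) = -0.196520 < 0 → root in [6.555000, 7.220000]
Midpoint of [6.555000, 7.220000] = 6.887500

6.8875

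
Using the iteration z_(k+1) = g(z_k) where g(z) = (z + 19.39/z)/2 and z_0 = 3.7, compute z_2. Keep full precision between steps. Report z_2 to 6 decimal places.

4.403908

z_1 = g(3.700000) = 4.470270
z_2 = g(4.470270) = 4.403908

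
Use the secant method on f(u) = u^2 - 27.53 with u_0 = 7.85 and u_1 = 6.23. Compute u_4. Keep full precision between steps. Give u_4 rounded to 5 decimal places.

Secant update: u_(k+1) = u_k − f(u_k)·(u_k − u_(k-1))/(f(u_k) − f(u_(k-1))).
f(u_0) = 34.092500, f(u_1) = 11.282900
u_2 = 6.230000 - (11.282900)·(6.230000 - 7.850000)/(11.282900 - (34.092500)) = 5.428658; f(u_2) = 1.940324
u_3 = 5.428658 - (1.940324)·(5.428658 - 6.230000)/(1.940324 - (11.282900)) = 5.262230; f(u_3) = 0.161064
u_4 = 5.262230 - (0.161064)·(5.262230 - 5.428658)/(0.161064 - (1.940324)) = 5.247164; f(u_4) = 0.002734

5.24716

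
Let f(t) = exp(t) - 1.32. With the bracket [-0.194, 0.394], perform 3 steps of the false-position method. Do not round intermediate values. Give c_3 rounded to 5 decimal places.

f(-0.194000) = -0.496342, f(0.394000) = 0.162901
step 1: c = 0.248704, f(c) = -0.037638 < 0 → new bracket [0.248704, 0.394000]
step 2: c = 0.275974, f(c) = -0.002187 < 0 → new bracket [0.275974, 0.394000]
step 3: c = 0.277537, f(c) = -0.000125 < 0 → new bracket [0.277537, 0.394000]

0.27754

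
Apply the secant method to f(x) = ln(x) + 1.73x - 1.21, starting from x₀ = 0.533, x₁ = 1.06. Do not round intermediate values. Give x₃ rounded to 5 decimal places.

f(x_0) = -0.917144, f(x_1) = 0.682069
x_2 = 1.060000 - (0.682069)·(1.060000 - 0.533000)/(0.682069 - (-0.917144)) = 0.835233; f(x_2) = 0.054908
x_3 = 0.835233 - (0.054908)·(0.835233 - 1.060000)/(0.054908 - (0.682069)) = 0.815554; f(x_3) = -0.002978

0.81555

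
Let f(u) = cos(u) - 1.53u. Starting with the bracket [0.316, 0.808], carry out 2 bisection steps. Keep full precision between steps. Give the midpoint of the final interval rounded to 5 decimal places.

0.50050

f(0.316000) = 0.467006, f(0.808000) = -0.545294 (opposite signs)
step 1: m = 0.562000, f(m) = -0.013669 < 0 → root in [0.316000, 0.562000]
step 2: m = 0.439000, f(m) = 0.233507 > 0 → root in [0.439000, 0.562000]
Midpoint of [0.439000, 0.562000] = 0.500500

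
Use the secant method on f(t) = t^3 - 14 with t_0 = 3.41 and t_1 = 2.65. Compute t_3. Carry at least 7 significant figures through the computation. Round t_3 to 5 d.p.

2.41686

f(t_0) = 25.651821, f(t_1) = 4.609625
t_2 = 2.650000 - (4.609625)·(2.650000 - 3.410000)/(4.609625 - (25.651821)) = 2.483510; f(t_2) = 1.317848
t_3 = 2.483510 - (1.317848)·(2.483510 - 2.650000)/(1.317848 - (4.609625)) = 2.416857; f(t_3) = 0.117331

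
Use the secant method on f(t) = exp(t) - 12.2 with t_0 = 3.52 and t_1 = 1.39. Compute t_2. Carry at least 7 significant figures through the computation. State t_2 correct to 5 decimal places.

f(t_0) = 21.584428, f(t_1) = -8.185150
t_2 = 1.390000 - (-8.185150)·(1.390000 - 3.520000)/(-8.185150 - (21.584428)) = 1.975644; f(t_2) = -4.988739

1.97564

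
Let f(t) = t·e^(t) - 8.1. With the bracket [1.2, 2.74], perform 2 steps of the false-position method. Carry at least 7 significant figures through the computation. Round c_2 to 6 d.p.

f(1.200000) = -4.115860, f(2.740000) = 34.334339
step 1: c = 1.364848, f(c) = -2.756449 < 0 → new bracket [1.364848, 2.740000]
step 2: c = 1.467044, f(c) = -1.738316 < 0 → new bracket [1.467044, 2.740000]

1.467044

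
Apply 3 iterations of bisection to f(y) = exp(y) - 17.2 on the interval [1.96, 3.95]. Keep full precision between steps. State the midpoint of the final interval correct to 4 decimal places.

f(1.960000) = -10.100673, f(3.950000) = 34.735367 (opposite signs)
step 1: m = 2.955000, f(m) = 2.001723 > 0 → root in [1.960000, 2.955000]
step 2: m = 2.457500, f(m) = -5.524414 < 0 → root in [2.457500, 2.955000]
step 3: m = 2.706250, f(m) = -2.226979 < 0 → root in [2.706250, 2.955000]
Midpoint of [2.706250, 2.955000] = 2.830625

2.8306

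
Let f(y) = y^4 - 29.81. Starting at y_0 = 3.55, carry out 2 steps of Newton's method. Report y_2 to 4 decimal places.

2.4509

f'(y) = 4y^3
y_0 = 3.550000: f = 129.013006, f' = 178.955500 → y_1 = 3.550000 - (129.013006)/(178.955500) = 2.829078
y_1 = 2.829078: f = 34.248906, f' = 90.572140 → y_2 = 2.829078 - (34.248906)/(90.572140) = 2.450938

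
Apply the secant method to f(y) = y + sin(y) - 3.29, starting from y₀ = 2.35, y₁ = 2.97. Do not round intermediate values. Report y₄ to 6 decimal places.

f(y_0) = -0.228527, f(y_1) = -0.149248
y_2 = 2.970000 - (-0.149248)·(2.970000 - 2.350000)/(-0.149248 - (-0.228527)) = 4.137200; f(y_2) = 0.008111
y_3 = 4.137200 - (0.008111)·(4.137200 - 2.970000)/(0.008111 - (-0.149248)) = 4.077040; f(y_3) = -0.017825
y_4 = 4.077040 - (-0.017825)·(4.077040 - 4.137200)/(-0.017825 - (0.008111)) = 4.118387; f(y_4) = -0.000321

4.118387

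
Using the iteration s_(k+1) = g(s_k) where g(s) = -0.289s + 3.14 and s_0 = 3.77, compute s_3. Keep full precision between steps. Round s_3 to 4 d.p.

s_1 = g(3.770000) = 2.050470
s_2 = g(2.050470) = 2.547414
s_3 = g(2.547414) = 2.403797

2.4038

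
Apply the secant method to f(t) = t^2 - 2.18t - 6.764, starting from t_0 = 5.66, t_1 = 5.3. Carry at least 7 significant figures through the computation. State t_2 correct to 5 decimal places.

4.18702

f(t_0) = 12.932800, f(t_1) = 9.772000
t_2 = 5.300000 - (9.772000)·(5.300000 - 5.660000)/(9.772000 - (12.932800)) = 4.187016; f(t_2) = 1.639408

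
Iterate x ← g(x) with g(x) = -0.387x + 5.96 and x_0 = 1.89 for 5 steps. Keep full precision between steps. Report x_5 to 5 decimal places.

x_1 = g(1.890000) = 5.228570
x_2 = g(5.228570) = 3.936543
x_3 = g(3.936543) = 4.436558
x_4 = g(4.436558) = 4.243052
x_5 = g(4.243052) = 4.317939

4.31794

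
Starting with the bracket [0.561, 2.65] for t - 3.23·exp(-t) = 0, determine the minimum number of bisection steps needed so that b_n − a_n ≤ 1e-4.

15

Initial width b − a = 2.65 − 0.561 = 2.089000.
After n steps the width is (b−a)/2^n; need (b−a)/2^n ≤ 1e-4.
So n ≥ log₂(2.089000/1e-4) = log₂(20890.0000) ≈ 14.3505.
Hence n = 15.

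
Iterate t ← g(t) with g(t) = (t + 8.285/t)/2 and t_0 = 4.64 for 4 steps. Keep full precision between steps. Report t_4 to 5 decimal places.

2.87837

t_1 = g(4.640000) = 3.212780
t_2 = g(3.212780) = 2.895772
t_3 = g(2.895772) = 2.878420
t_4 = g(2.878420) = 2.878368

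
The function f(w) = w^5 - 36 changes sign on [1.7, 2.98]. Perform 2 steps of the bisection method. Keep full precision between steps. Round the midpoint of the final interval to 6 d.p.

2.180000

f(1.700000) = -21.801430, f(2.980000) = 199.007282 (opposite signs)
step 1: m = 2.340000, f(m) = 34.158337 > 0 → root in [1.700000, 2.340000]
step 2: m = 2.020000, f(m) = -2.367678 < 0 → root in [2.020000, 2.340000]
Midpoint of [2.020000, 2.340000] = 2.180000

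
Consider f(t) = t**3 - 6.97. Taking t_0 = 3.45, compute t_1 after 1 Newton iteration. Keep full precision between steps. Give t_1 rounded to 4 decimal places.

2.4952

Newton update: t ← t − f(t)/f'(t).
f'(t) = 3t**2
t_0 = 3.450000: f = 34.093625, f' = 35.707500 → t_1 = 3.450000 - (34.093625)/(35.707500) = 2.495197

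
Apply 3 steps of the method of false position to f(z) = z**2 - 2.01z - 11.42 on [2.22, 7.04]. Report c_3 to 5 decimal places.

f(2.220000) = -10.953800, f(7.040000) = 23.991200
step 1: c = 3.730869, f(c) = -4.999663 < 0 → new bracket [3.730869, 7.040000]
step 2: c = 4.301550, f(c) = -1.562782 < 0 → new bracket [4.301550, 7.040000]
step 3: c = 4.469023, f(c) = -0.430569 < 0 → new bracket [4.469023, 7.040000]

4.46902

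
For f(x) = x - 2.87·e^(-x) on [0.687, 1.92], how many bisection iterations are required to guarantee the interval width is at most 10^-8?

Initial width b − a = 1.92 − 0.687 = 1.233000.
After n steps the width is (b−a)/2^n; need (b−a)/2^n ≤ 10^-8.
So n ≥ log₂(1.233000/10^-8) = log₂(123300000.0000) ≈ 26.8776.
Hence n = 27.

27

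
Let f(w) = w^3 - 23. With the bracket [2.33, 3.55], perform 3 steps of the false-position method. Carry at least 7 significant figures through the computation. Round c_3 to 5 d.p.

2.83831

f(2.330000) = -10.350663, f(3.550000) = 21.738875
step 1: c = 2.723518, f(c) = -2.798170 < 0 → new bracket [2.723518, 3.550000]
step 2: c = 2.817769, f(c) = -0.627421 < 0 → new bracket [2.817769, 3.550000]
step 3: c = 2.838309, f(c) = -0.134579 < 0 → new bracket [2.838309, 3.550000]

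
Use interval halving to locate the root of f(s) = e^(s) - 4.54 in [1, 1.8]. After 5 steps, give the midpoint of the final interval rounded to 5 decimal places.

1.51250

f(1.000000) = -1.821718, f(1.800000) = 1.509647 (opposite signs)
step 1: m = 1.400000, f(m) = -0.484800 < 0 → root in [1.400000, 1.800000]
step 2: m = 1.600000, f(m) = 0.413032 > 0 → root in [1.400000, 1.600000]
step 3: m = 1.500000, f(m) = -0.058311 < 0 → root in [1.500000, 1.600000]
step 4: m = 1.550000, f(m) = 0.171470 > 0 → root in [1.500000, 1.550000]
step 5: m = 1.525000, f(m) = 0.055144 > 0 → root in [1.500000, 1.525000]
Midpoint of [1.500000, 1.525000] = 1.512500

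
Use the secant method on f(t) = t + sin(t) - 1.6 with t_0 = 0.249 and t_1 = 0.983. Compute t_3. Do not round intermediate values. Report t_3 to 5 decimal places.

Secant update: t_(k+1) = t_k − f(t_k)·(t_k − t_(k-1))/(f(t_k) − f(t_(k-1))).
f(t_0) = -1.104565, f(t_1) = 0.215165
t_2 = 0.983000 - (0.215165)·(0.983000 - 0.249000)/(0.215165 - (-1.104565)) = 0.863331; f(t_2) = 0.023342
t_3 = 0.863331 - (0.023342)·(0.863331 - 0.983000)/(0.023342 - (0.215165)) = 0.848769; f(t_3) = -0.000764

0.84877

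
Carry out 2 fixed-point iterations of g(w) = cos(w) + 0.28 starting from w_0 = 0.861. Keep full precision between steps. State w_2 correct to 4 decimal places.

0.8765

w_1 = g(0.861000) = 0.931679
w_2 = g(0.931679) = 0.876487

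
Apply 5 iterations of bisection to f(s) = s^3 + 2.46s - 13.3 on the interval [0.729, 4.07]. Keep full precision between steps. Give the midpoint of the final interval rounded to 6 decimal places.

2.034078

f(0.729000) = -11.119240, f(4.070000) = 64.131343 (opposite signs)
step 1: m = 2.399500, f(m) = 6.418132 > 0 → root in [0.729000, 2.399500]
step 2: m = 1.564250, f(m) = -5.624416 < 0 → root in [1.564250, 2.399500]
step 3: m = 1.981875, f(m) = -0.640122 < 0 → root in [1.981875, 2.399500]
step 4: m = 2.190688, f(m) = 2.602445 > 0 → root in [1.981875, 2.190688]
step 5: m = 2.086281, f(m) = 0.912936 > 0 → root in [1.981875, 2.086281]
Midpoint of [1.981875, 2.086281] = 2.034078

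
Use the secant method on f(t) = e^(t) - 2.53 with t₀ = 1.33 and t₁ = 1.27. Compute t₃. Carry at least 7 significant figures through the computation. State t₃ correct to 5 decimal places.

0.93794

Secant update: t_(k+1) = t_k − f(t_k)·(t_k − t_(k-1))/(f(t_k) − f(t_(k-1))).
f(t_0) = 1.251043, f(t_1) = 1.030853
t_2 = 1.270000 - (1.030853)·(1.270000 - 1.330000)/(1.030853 - (1.251043)) = 0.989102; f(t_2) = 0.158819
t_3 = 0.989102 - (0.158819)·(0.989102 - 1.270000)/(0.158819 - (1.030853)) = 0.937944; f(t_3) = 0.024722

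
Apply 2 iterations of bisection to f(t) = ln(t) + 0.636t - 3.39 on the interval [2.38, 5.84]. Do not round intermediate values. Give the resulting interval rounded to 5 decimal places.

[3.24500, 4.11000]

f(2.380000) = -1.009220, f(5.840000) = 2.088971 (opposite signs)
step 1: m = 4.110000, f(m) = 0.637383 > 0 → root in [2.380000, 4.110000]
step 2: m = 3.245000, f(m) = -0.149065 < 0 → root in [3.245000, 4.110000]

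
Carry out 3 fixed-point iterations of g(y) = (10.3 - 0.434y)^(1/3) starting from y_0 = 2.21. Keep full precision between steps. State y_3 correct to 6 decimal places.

y_1 = g(2.210000) = 2.106019
y_2 = g(2.106019) = 2.109405
y_3 = g(2.109405) = 2.109295

2.109295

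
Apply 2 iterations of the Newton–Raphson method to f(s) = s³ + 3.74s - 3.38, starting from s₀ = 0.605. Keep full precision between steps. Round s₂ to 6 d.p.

0.777950

Newton update: s ← s − f(s)/f'(s).
f'(s) = 3s² + 3.74
s_0 = 0.605000: f = -0.895855, f' = 4.838075 → s_1 = 0.605000 - (-0.895855)/(4.838075) = 0.790168
s_1 = 0.790168: f = 0.068580, f' = 5.613095 → s_2 = 0.790168 - (0.068580)/(5.613095) = 0.777950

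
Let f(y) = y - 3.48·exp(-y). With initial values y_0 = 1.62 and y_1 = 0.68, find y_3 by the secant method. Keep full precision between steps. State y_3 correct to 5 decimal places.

1.13430

f(y_0) = 0.931313, f(y_1) = -1.083027
y_2 = 0.680000 - (-1.083027)·(0.680000 - 1.620000)/(-1.083027 - (0.931313)) = 1.185399; f(y_2) = 0.121827
y_3 = 1.185399 - (0.121827)·(1.185399 - 0.680000)/(0.121827 - (-1.083027)) = 1.134296; f(y_3) = 0.014960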